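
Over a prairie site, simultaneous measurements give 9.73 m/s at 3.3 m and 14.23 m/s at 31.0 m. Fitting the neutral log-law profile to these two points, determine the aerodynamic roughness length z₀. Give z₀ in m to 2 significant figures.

Log law: V(z) ∝ ln(z/z₀). With r = V₁/V₂ = 9.73/14.23 = 0.68377,
r · ln(z₂/z₀) = ln(z₁/z₀) ⇒ ln z₀ = (ln z₁ − r·ln z₂)/(1 − r)
ln z₀ = (1.19392 − 0.68377×3.43399) / 0.31623 = -3.6496
z₀ = exp(-3.6496) = 0.02600 m

z₀ ≈ 0.026 m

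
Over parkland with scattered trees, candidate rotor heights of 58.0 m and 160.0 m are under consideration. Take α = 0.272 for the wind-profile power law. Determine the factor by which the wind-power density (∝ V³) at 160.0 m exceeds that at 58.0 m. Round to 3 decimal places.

2.289

Speed ratio: V_B/V_A = (z_B/z_A)^α = (160.0/58.0)^0.272 = (2.7586)^0.272 = 1.31786
Power-density ratio: P_B/P_A = (V_B/V_A)³ = (1.31786)³ = 2.28878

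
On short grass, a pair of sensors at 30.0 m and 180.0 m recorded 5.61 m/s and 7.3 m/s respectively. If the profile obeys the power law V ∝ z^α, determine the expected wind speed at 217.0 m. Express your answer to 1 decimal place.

First find α: α = ln(V₂/V₁)/ln(z₂/z₁) = ln(7.3/5.61)/ln(180.0/30.0) = 0.26332/1.79176 = 0.1470
Extrapolate from 180.0 m to 217.0 m: V₃ = 7.3 × (217.0/180.0)^0.1470 = 7.3 × 1.0279 = 7.5033 m/s

7.5 m/s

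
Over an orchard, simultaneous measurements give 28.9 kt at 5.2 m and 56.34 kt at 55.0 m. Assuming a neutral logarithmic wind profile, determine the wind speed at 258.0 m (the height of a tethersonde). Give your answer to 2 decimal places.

74.32 kt

Log law: V ∝ ln(z/z₀). From the pair, with r = V₁/V₂ = 0.51296,
ln z₀ = (ln z₁ − r·ln z₂)/(1 − r) = (1.6487 − 0.51296×4.0073)/0.48704 = -0.8355 → z₀ = 0.4337 m
V₃ = V₁ · ln(z₃/z₀)/ln(z₁/z₀) = 28.9 × 6.3885/2.4842 = 74.3213 kt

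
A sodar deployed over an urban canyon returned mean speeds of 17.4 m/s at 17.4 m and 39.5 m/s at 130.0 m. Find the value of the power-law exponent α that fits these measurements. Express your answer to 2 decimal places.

α ≈ 0.41

Power law: V₂/V₁ = (z₂/z₁)^α ⇒ α = ln(V₂/V₁) / ln(z₂/z₁)
α = ln(39.5/17.4) / ln(130.0/17.4) = ln(2.2701) / ln(7.4713)
  = 0.81983 / 2.01106 = 0.40766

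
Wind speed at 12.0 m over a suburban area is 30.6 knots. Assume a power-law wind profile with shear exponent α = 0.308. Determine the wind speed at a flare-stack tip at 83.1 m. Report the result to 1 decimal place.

55.5 knots

Power-law profile: V₂ = V₁ · (z₂/z₁)^α
V₂ = 30.6 × (83.1/12.0)^0.308 = 30.6 × (6.9250)^0.308
    = 30.6 × 1.8149 = 55.5355 knots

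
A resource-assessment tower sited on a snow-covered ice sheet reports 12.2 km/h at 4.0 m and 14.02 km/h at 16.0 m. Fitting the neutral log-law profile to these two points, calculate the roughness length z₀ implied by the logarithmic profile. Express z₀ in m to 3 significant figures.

Log law: V(z) ∝ ln(z/z₀). With r = V₁/V₂ = 12.2/14.02 = 0.87019,
r · ln(z₂/z₀) = ln(z₁/z₀) ⇒ ln z₀ = (ln z₁ − r·ln z₂)/(1 − r)
ln z₀ = (1.38629 − 0.87019×2.77259) / 0.12981 = -7.9064
z₀ = exp(-7.9064) = 0.0003684 m

z₀ ≈ 0.000368 m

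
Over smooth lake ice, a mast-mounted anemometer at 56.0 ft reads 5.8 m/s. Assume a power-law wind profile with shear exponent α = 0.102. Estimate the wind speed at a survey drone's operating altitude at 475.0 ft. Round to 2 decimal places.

Power-law profile: V₂ = V₁ · (z₂/z₁)^α
V₂ = 5.8 × (475.0/56.0)^0.102 = 5.8 × (8.4821)^0.102
    = 5.8 × 1.2437 = 7.2133 m/s

7.21 m/s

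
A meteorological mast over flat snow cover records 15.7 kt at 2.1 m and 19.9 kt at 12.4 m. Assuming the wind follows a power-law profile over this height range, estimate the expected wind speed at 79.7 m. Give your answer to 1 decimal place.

First find α: α = ln(V₂/V₁)/ln(z₂/z₁) = ln(19.9/15.7)/ln(12.4/2.1) = 0.23706/1.77576 = 0.1335
Extrapolate from 12.4 m to 79.7 m: V₃ = 19.9 × (79.7/12.4)^0.1335 = 19.9 × 1.2819 = 25.5108 kt

25.5 kt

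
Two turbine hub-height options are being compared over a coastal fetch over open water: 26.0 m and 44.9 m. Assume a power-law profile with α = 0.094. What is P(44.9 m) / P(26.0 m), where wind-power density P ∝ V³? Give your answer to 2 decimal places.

Speed ratio: V_B/V_A = (z_B/z_A)^α = (44.9/26.0)^0.094 = (1.7269)^0.094 = 1.05270
Power-density ratio: P_B/P_A = (V_B/V_A)³ = (1.05270)³ = 1.16657

1.17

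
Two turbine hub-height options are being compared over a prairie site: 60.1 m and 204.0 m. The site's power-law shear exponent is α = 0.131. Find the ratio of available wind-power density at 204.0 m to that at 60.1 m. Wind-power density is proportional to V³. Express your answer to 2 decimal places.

1.62

Speed ratio: V_B/V_A = (z_B/z_A)^α = (204.0/60.1)^0.131 = (3.3943)^0.131 = 1.17362
Power-density ratio: P_B/P_A = (V_B/V_A)³ = (1.17362)³ = 1.61654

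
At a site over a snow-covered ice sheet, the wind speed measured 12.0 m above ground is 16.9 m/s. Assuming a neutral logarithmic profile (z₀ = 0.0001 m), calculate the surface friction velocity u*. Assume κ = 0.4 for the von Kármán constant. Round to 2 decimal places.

Log law: V(z) = (u*/κ) · ln(z/z₀) ⇒ u* = κ · V / ln(z/z₀)
u* = 0.4 × 16.9 / ln(12.0/0.0001) = 0.4 × 16.9 / 11.6952
   = 6.7600 / 11.6952 = 0.5780 m/s

u* ≈ 0.58 m/s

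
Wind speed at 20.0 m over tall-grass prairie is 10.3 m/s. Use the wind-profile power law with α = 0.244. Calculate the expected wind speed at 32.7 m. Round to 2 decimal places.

11.61 m/s

Power-law profile: V₂ = V₁ · (z₂/z₁)^α
V₂ = 10.3 × (32.7/20.0)^0.244 = 10.3 × (1.6350)^0.244
    = 10.3 × 1.1275 = 11.6128 m/s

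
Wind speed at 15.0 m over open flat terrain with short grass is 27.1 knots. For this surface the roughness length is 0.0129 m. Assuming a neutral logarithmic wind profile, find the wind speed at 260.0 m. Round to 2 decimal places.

38.05 knots

Log law: V(z) ∝ ln(z/z₀), so V₂/V₁ = ln(z₂/z₀) / ln(z₁/z₀).
ln(260.0/0.0129) = 9.9112, ln(15.0/0.0129) = 7.0586
V₂ = 27.1 × 9.9112/7.0586 = 27.1 × 1.4041 = 38.0521 knots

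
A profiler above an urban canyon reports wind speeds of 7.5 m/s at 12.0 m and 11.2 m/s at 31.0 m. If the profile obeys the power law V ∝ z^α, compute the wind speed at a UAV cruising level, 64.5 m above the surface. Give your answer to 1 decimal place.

First find α: α = ln(V₂/V₁)/ln(z₂/z₁) = ln(11.2/7.5)/ln(31.0/12.0) = 0.40101/0.94908 = 0.4225
Extrapolate from 31.0 m to 64.5 m: V₃ = 11.2 × (64.5/31.0)^0.4225 = 11.2 × 1.3628 = 15.2639 m/s

15.3 m/s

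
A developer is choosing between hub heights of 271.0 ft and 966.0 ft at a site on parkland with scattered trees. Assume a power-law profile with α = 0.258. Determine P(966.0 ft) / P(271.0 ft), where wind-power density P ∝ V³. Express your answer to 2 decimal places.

2.67

Speed ratio: V_B/V_A = (z_B/z_A)^α = (966.0/271.0)^0.258 = (3.5646)^0.258 = 1.38809
Power-density ratio: P_B/P_A = (V_B/V_A)³ = (1.38809)³ = 2.67457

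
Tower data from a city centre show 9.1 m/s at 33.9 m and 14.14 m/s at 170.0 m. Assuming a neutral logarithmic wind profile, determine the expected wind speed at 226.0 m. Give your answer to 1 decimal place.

15.0 m/s

Log law: V ∝ ln(z/z₀). From the pair, with r = V₁/V₂ = 0.64356,
ln z₀ = (ln z₁ − r·ln z₂)/(1 − r) = (3.5234 − 0.64356×5.1358)/0.35644 = 0.6122 → z₀ = 1.844 m
V₃ = V₁ · ln(z₃/z₀)/ln(z₁/z₀) = 9.1 × 4.8084/2.9112 = 15.0300 m/s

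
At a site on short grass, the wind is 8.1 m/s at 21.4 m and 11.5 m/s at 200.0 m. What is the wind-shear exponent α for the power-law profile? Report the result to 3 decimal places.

Power law: V₂/V₁ = (z₂/z₁)^α ⇒ α = ln(V₂/V₁) / ln(z₂/z₁)
α = ln(11.5/8.1) / ln(200.0/21.4) = ln(1.4198) / ln(9.3458)
  = 0.35048 / 2.23493 = 0.15682

α ≈ 0.157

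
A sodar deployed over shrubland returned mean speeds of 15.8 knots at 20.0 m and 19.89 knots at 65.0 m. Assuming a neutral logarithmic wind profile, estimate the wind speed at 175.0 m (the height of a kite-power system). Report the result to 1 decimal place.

23.3 knots

Log law: V ∝ ln(z/z₀). From the pair, with r = V₁/V₂ = 0.79437,
ln z₀ = (ln z₁ − r·ln z₂)/(1 − r) = (2.9957 − 0.79437×4.1744)/0.20563 = -1.5575 → z₀ = 0.2107 m
V₃ = V₁ · ln(z₃/z₀)/ln(z₁/z₀) = 15.8 × 6.7223/4.5532 = 23.3267 knots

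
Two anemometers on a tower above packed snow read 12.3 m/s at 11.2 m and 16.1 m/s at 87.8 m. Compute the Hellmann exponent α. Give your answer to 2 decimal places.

α ≈ 0.13

Power law: V₂/V₁ = (z₂/z₁)^α ⇒ α = ln(V₂/V₁) / ln(z₂/z₁)
α = ln(16.1/12.3) / ln(87.8/11.2) = ln(1.3089) / ln(7.8393)
  = 0.26922 / 2.05915 = 0.13074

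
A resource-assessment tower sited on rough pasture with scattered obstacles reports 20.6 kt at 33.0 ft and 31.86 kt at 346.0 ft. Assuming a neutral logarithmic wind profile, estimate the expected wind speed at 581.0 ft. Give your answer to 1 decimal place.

34.3 kt

Log law: V ∝ ln(z/z₀). From the pair, with r = V₁/V₂ = 0.64658,
ln z₀ = (ln z₁ − r·ln z₂)/(1 − r) = (3.4965 − 0.64658×5.8464)/0.35342 = -0.8027 → z₀ = 0.4481 ft
V₃ = V₁ · ln(z₃/z₀)/ln(z₁/z₀) = 20.6 × 7.1674/4.2992 = 34.3436 kt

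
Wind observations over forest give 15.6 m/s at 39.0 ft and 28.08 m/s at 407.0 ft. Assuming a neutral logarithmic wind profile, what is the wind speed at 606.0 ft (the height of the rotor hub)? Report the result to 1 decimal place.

Log law: V ∝ ln(z/z₀). From the pair, with r = V₁/V₂ = 0.55556,
ln z₀ = (ln z₁ − r·ln z₂)/(1 − r) = (3.6636 − 0.55556×6.0088)/0.44444 = 0.7320 → z₀ = 2.079 ft
V₃ = V₁ · ln(z₃/z₀)/ln(z₁/z₀) = 15.6 × 5.6749/2.9316 = 30.1983 m/s

30.2 m/s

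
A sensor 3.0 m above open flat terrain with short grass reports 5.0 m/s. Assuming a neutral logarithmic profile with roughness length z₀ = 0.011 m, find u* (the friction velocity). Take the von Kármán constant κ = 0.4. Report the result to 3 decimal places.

u* ≈ 0.357 m/s

Log law: V(z) = (u*/κ) · ln(z/z₀) ⇒ u* = κ · V / ln(z/z₀)
u* = 0.4 × 5.0 / ln(3.0/0.011) = 0.4 × 5.0 / 5.6085
   = 2.0000 / 5.6085 = 0.3566 m/s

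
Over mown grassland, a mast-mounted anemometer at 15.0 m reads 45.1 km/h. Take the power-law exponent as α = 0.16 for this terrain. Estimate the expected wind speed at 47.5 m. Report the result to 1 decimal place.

54.2 km/h

Power-law profile: V₂ = V₁ · (z₂/z₁)^α
V₂ = 45.1 × (47.5/15.0)^0.16 = 45.1 × (3.1667)^0.16
    = 45.1 × 1.2025 = 54.2342 km/h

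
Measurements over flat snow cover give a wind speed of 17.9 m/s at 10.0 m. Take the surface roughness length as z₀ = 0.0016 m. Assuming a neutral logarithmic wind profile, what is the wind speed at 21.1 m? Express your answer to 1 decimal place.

19.4 m/s

Log law: V(z) ∝ ln(z/z₀), so V₂/V₁ = ln(z₂/z₀) / ln(z₁/z₀).
ln(21.1/0.0016) = 9.4870, ln(10.0/0.0016) = 8.7403
V₂ = 17.9 × 9.4870/8.7403 = 17.9 × 1.0854 = 19.4292 m/s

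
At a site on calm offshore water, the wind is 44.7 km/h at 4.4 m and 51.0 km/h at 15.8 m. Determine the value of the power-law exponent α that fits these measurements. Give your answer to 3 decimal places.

α ≈ 0.103

Power law: V₂/V₁ = (z₂/z₁)^α ⇒ α = ln(V₂/V₁) / ln(z₂/z₁)
α = ln(51.0/44.7) / ln(15.8/4.4) = ln(1.1409) / ln(3.5909)
  = 0.13185 / 1.27841 = 0.10314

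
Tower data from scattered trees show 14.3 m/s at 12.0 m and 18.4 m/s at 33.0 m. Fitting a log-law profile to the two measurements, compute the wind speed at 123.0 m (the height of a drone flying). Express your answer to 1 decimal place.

23.7 m/s

Log law: V ∝ ln(z/z₀). From the pair, with r = V₁/V₂ = 0.77717,
ln z₀ = (ln z₁ − r·ln z₂)/(1 − r) = (2.4849 − 0.77717×3.4965)/0.22283 = -1.0434 → z₀ = 0.3523 m
V₃ = V₁ · ln(z₃/z₀)/ln(z₁/z₀) = 14.3 × 5.8555/3.5283 = 23.7324 m/s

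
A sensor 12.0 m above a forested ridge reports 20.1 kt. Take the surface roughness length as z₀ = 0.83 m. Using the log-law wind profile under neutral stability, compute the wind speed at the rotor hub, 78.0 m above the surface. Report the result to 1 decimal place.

34.2 kt

Log law: V(z) ∝ ln(z/z₀), so V₂/V₁ = ln(z₂/z₀) / ln(z₁/z₀).
ln(78.0/0.83) = 4.5430, ln(12.0/0.83) = 2.6712
V₂ = 20.1 × 4.5430/2.6712 = 20.1 × 1.7007 = 34.1846 kt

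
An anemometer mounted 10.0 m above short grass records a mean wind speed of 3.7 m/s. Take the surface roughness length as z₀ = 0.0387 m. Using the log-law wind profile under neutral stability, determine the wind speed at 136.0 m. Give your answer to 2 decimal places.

Log law: V(z) ∝ ln(z/z₀), so V₂/V₁ = ln(z₂/z₀) / ln(z₁/z₀).
ln(136.0/0.0387) = 8.1646, ln(10.0/0.0387) = 5.5545
V₂ = 3.7 × 8.1646/5.5545 = 3.7 × 1.4699 = 5.4386 m/s

5.44 m/s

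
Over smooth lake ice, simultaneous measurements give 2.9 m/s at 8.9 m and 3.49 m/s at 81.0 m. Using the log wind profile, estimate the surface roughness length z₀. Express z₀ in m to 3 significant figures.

Log law: V(z) ∝ ln(z/z₀). With r = V₁/V₂ = 2.9/3.49 = 0.83095,
r · ln(z₂/z₀) = ln(z₁/z₀) ⇒ ln z₀ = (ln z₁ − r·ln z₂)/(1 − r)
ln z₀ = (2.18605 − 0.83095×4.39445) / 0.16905 = -8.6688
z₀ = exp(-8.6688) = 0.0001719 m

z₀ ≈ 0.000172 m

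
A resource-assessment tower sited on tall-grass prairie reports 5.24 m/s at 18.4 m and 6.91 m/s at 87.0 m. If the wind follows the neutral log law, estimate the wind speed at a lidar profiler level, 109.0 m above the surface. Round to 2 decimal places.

Log law: V ∝ ln(z/z₀). From the pair, with r = V₁/V₂ = 0.75832,
ln z₀ = (ln z₁ − r·ln z₂)/(1 − r) = (2.9124 − 0.75832×4.4659)/0.24168 = -1.9623 → z₀ = 0.1405 m
V₃ = V₁ · ln(z₃/z₀)/ln(z₁/z₀) = 5.24 × 6.6536/4.8746 = 7.1523 m/s

7.15 m/s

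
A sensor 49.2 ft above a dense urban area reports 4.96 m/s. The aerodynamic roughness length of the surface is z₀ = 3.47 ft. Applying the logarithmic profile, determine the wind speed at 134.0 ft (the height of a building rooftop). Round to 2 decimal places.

6.83 m/s

Log law: V(z) ∝ ln(z/z₀), so V₂/V₁ = ln(z₂/z₀) / ln(z₁/z₀).
ln(134.0/3.47) = 3.6537, ln(49.2/3.47) = 2.6517
V₂ = 4.96 × 3.6537/2.6517 = 4.96 × 1.3778 = 6.8341 m/s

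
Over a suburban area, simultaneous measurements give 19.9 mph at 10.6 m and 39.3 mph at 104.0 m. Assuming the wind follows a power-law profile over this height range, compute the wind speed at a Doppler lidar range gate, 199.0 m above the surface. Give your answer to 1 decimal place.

47.7 mph

First find α: α = ln(V₂/V₁)/ln(z₂/z₁) = ln(39.3/19.9)/ln(104.0/10.6) = 0.68050/2.28354 = 0.2980
Extrapolate from 104.0 m to 199.0 m: V₃ = 39.3 × (199.0/104.0)^0.2980 = 39.3 × 1.2133 = 47.6844 mph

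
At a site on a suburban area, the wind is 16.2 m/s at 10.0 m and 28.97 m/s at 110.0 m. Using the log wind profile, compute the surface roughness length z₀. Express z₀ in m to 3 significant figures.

z₀ ≈ 0.477 m

Log law: V(z) ∝ ln(z/z₀). With r = V₁/V₂ = 16.2/28.97 = 0.55920,
r · ln(z₂/z₀) = ln(z₁/z₀) ⇒ ln z₀ = (ln z₁ − r·ln z₂)/(1 − r)
ln z₀ = (2.30259 − 0.55920×4.70048) / 0.44080 = -0.7394
z₀ = exp(-0.7394) = 0.4774 m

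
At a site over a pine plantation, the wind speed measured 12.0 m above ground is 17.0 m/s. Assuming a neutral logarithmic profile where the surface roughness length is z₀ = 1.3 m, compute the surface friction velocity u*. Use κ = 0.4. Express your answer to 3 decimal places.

u* ≈ 3.060 m/s

Log law: V(z) = (u*/κ) · ln(z/z₀) ⇒ u* = κ · V / ln(z/z₀)
u* = 0.4 × 17.0 / ln(12.0/1.3) = 0.4 × 17.0 / 2.2225
   = 6.8000 / 2.2225 = 3.0596 m/s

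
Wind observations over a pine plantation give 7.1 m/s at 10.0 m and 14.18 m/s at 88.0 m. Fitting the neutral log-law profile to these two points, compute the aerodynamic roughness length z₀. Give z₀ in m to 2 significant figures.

z₀ ≈ 1.1 m

Log law: V(z) ∝ ln(z/z₀). With r = V₁/V₂ = 7.1/14.18 = 0.50071,
r · ln(z₂/z₀) = ln(z₁/z₀) ⇒ ln z₀ = (ln z₁ − r·ln z₂)/(1 − r)
ln z₀ = (2.30259 − 0.50071×4.47734) / 0.49929 = 0.1217
z₀ = exp(0.1217) = 1.129 m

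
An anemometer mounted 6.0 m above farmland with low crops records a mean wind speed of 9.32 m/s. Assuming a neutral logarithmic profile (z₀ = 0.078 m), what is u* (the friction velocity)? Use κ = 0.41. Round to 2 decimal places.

Log law: V(z) = (u*/κ) · ln(z/z₀) ⇒ u* = κ · V / ln(z/z₀)
u* = 0.41 × 9.32 / ln(6.0/0.078) = 0.41 × 9.32 / 4.3428
   = 3.8212 / 4.3428 = 0.8799 m/s

u* ≈ 0.88 m/s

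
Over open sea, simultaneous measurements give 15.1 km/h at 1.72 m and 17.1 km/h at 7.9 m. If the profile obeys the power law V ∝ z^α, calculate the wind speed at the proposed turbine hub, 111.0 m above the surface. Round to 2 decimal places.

First find α: α = ln(V₂/V₁)/ln(z₂/z₁) = ln(17.1/15.1)/ln(7.9/1.72) = 0.12438/1.52454 = 0.0816
Extrapolate from 7.9 m to 111.0 m: V₃ = 17.1 × (111.0/7.9)^0.0816 = 17.1 × 1.2406 = 21.2146 km/h

21.21 km/h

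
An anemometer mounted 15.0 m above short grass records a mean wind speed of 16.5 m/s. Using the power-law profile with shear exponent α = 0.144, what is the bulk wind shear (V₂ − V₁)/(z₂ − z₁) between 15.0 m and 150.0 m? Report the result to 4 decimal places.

Power law: V₂ = V₁ · (z₂/z₁)^α = 16.5 × (10.0000)^0.144 = 22.9871 m/s
ΔV/Δz = (22.9871 − 16.5)/(150.0 − 15.0) = 6.4871/135.0000 = 0.04805 m/s/m

0.0481 m/s/m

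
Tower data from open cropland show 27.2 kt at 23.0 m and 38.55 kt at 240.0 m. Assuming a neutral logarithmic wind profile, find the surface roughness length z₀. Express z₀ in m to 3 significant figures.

z₀ ≈ 0.0834 m

Log law: V(z) ∝ ln(z/z₀). With r = V₁/V₂ = 27.2/38.55 = 0.70558,
r · ln(z₂/z₀) = ln(z₁/z₀) ⇒ ln z₀ = (ln z₁ − r·ln z₂)/(1 − r)
ln z₀ = (3.13549 − 0.70558×5.48064) / 0.29442 = -2.4846
z₀ = exp(-2.4846) = 0.08336 m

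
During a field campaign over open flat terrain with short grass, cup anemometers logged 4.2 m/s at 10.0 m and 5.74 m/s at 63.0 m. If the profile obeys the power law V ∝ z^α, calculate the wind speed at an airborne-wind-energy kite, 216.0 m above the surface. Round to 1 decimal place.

7.1 m/s

First find α: α = ln(V₂/V₁)/ln(z₂/z₁) = ln(5.74/4.2)/ln(63.0/10.0) = 0.31237/1.84055 = 0.1697
Extrapolate from 63.0 m to 216.0 m: V₃ = 5.74 × (216.0/63.0)^0.1697 = 5.74 × 1.2326 = 7.0751 m/s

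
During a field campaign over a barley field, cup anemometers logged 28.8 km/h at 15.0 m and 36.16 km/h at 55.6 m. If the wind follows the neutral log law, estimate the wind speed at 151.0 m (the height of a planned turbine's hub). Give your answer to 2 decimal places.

Log law: V ∝ ln(z/z₀). From the pair, with r = V₁/V₂ = 0.79646,
ln z₀ = (ln z₁ − r·ln z₂)/(1 − r) = (2.7081 − 0.79646×4.0182)/0.20354 = -2.4186 → z₀ = 0.08905 m
V₃ = V₁ · ln(z₃/z₀)/ln(z₁/z₀) = 28.8 × 7.4358/5.1266 = 41.7727 km/h

41.77 km/h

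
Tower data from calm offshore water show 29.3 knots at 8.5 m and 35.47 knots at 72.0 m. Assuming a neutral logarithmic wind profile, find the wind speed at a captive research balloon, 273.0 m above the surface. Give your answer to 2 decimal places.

Log law: V ∝ ln(z/z₀). From the pair, with r = V₁/V₂ = 0.82605,
ln z₀ = (ln z₁ − r·ln z₂)/(1 − r) = (2.1401 − 0.82605×4.2767)/0.17395 = -8.0062 → z₀ = 0.0003334 m
V₃ = V₁ · ln(z₃/z₀)/ln(z₁/z₀) = 29.3 × 13.6157/10.1463 = 39.3188 knots

39.32 knots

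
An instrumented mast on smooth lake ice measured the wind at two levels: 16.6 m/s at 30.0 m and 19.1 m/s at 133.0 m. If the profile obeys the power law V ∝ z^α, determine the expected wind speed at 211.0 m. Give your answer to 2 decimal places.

19.95 m/s

First find α: α = ln(V₂/V₁)/ln(z₂/z₁) = ln(19.1/16.6)/ln(133.0/30.0) = 0.14029/1.48915 = 0.0942
Extrapolate from 133.0 m to 211.0 m: V₃ = 19.1 × (211.0/133.0)^0.0942 = 19.1 × 1.0444 = 19.9487 m/s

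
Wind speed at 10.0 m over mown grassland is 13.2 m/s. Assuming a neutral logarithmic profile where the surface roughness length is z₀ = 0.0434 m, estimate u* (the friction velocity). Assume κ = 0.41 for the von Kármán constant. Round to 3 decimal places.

Log law: V(z) = (u*/κ) · ln(z/z₀) ⇒ u* = κ · V / ln(z/z₀)
u* = 0.41 × 13.2 / ln(10.0/0.0434) = 0.41 × 13.2 / 5.4399
   = 5.4120 / 5.4399 = 0.9949 m/s

u* ≈ 0.995 m/s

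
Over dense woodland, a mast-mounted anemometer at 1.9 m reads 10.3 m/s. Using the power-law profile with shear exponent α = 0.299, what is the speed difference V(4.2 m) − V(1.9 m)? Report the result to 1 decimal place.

2.8 m/s

Power law: V₂ = V₁ · (z₂/z₁)^α = 10.3 × (2.2105)^0.299 = 13.0569 m/s
ΔV = 13.0569 − 10.3 = 2.7569 m/s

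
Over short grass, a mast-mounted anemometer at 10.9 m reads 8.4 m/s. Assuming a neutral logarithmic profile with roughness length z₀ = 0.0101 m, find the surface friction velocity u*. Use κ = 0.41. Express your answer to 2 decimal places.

u* ≈ 0.49 m/s

Log law: V(z) = (u*/κ) · ln(z/z₀) ⇒ u* = κ · V / ln(z/z₀)
u* = 0.41 × 8.4 / ln(10.9/0.0101) = 0.41 × 8.4 / 6.9840
   = 3.4440 / 6.9840 = 0.4931 m/s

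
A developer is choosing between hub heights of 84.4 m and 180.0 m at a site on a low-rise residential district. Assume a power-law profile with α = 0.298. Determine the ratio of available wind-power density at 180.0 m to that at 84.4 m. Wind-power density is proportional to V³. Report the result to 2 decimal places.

Speed ratio: V_B/V_A = (z_B/z_A)^α = (180.0/84.4)^0.298 = (2.1327)^0.298 = 1.25320
Power-density ratio: P_B/P_A = (V_B/V_A)³ = (1.25320)³ = 1.96817

1.97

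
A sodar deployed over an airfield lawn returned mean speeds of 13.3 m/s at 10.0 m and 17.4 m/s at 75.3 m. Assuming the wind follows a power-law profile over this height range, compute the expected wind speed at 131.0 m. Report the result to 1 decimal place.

First find α: α = ln(V₂/V₁)/ln(z₂/z₁) = ln(17.4/13.3)/ln(75.3/10.0) = 0.26871/2.01890 = 0.1331
Extrapolate from 75.3 m to 131.0 m: V₃ = 17.4 × (131.0/75.3)^0.1331 = 17.4 × 1.0765 = 18.7308 m/s

18.7 m/s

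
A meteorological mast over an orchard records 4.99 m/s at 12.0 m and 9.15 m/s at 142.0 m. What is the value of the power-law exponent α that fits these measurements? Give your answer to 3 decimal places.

Power law: V₂/V₁ = (z₂/z₁)^α ⇒ α = ln(V₂/V₁) / ln(z₂/z₁)
α = ln(9.15/4.99) / ln(142.0/12.0) = ln(1.8337) / ln(11.8333)
  = 0.60632 / 2.47092 = 0.24538

α ≈ 0.245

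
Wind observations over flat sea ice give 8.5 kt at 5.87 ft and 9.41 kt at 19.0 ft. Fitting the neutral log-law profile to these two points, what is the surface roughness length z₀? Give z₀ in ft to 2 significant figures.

Log law: V(z) ∝ ln(z/z₀). With r = V₁/V₂ = 8.5/9.41 = 0.90329,
r · ln(z₂/z₀) = ln(z₁/z₀) ⇒ ln z₀ = (ln z₁ − r·ln z₂)/(1 − r)
ln z₀ = (1.76985 − 0.90329×2.94444) / 0.09671 = -9.2015
z₀ = exp(-9.2015) = 0.0001009 ft

z₀ ≈ 0.00010 ft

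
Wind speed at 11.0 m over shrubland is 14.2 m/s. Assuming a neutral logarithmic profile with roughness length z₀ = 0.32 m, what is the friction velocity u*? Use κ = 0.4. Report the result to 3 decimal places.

u* ≈ 1.606 m/s

Log law: V(z) = (u*/κ) · ln(z/z₀) ⇒ u* = κ · V / ln(z/z₀)
u* = 0.4 × 14.2 / ln(11.0/0.32) = 0.4 × 14.2 / 3.5373
   = 5.6800 / 3.5373 = 1.6057 m/s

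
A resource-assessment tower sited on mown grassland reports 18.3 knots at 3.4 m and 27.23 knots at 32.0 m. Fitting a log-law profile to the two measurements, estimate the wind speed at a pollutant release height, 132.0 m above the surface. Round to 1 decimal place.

32.9 knots

Log law: V ∝ ln(z/z₀). From the pair, with r = V₁/V₂ = 0.67205,
ln z₀ = (ln z₁ − r·ln z₂)/(1 − r) = (1.2238 − 0.67205×3.4657)/0.32795 = -3.3706 → z₀ = 0.03437 m
V₃ = V₁ · ln(z₃/z₀)/ln(z₁/z₀) = 18.3 × 8.2534/4.5944 = 32.8743 knots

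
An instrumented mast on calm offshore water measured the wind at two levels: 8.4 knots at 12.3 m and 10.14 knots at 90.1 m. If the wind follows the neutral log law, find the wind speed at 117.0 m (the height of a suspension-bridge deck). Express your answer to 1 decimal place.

10.4 knots

Log law: V ∝ ln(z/z₀). From the pair, with r = V₁/V₂ = 0.82840,
ln z₀ = (ln z₁ − r·ln z₂)/(1 − r) = (2.5096 − 0.82840×4.5009)/0.17160 = -7.1037 → z₀ = 0.0008221 m
V₃ = V₁ · ln(z₃/z₀)/ln(z₁/z₀) = 8.4 × 11.8658/9.6133 = 10.3683 knots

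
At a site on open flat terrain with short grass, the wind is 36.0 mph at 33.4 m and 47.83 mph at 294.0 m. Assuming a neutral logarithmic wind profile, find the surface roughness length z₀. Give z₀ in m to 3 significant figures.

z₀ ≈ 0.0446 m

Log law: V(z) ∝ ln(z/z₀). With r = V₁/V₂ = 36.0/47.83 = 0.75267,
r · ln(z₂/z₀) = ln(z₁/z₀) ⇒ ln z₀ = (ln z₁ − r·ln z₂)/(1 − r)
ln z₀ = (3.50856 − 0.75267×5.68358) / 0.24733 = -3.1103
z₀ = exp(-3.1103) = 0.04459 m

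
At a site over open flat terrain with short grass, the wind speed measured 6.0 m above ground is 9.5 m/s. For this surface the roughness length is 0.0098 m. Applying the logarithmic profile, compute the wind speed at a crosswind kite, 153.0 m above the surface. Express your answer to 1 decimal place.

Log law: V(z) ∝ ln(z/z₀), so V₂/V₁ = ln(z₂/z₀) / ln(z₁/z₀).
ln(153.0/0.0098) = 9.6558, ln(6.0/0.0098) = 6.4171
V₂ = 9.5 × 9.6558/6.4171 = 9.5 × 1.5047 = 14.2946 m/s

14.3 m/s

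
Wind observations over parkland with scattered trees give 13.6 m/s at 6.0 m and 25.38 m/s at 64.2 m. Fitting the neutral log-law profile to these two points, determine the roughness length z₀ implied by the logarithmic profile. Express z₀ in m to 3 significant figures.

Log law: V(z) ∝ ln(z/z₀). With r = V₁/V₂ = 13.6/25.38 = 0.53586,
r · ln(z₂/z₀) = ln(z₁/z₀) ⇒ ln z₀ = (ln z₁ − r·ln z₂)/(1 − r)
ln z₀ = (1.79176 − 0.53586×4.16200) / 0.46414 = -0.9447
z₀ = exp(-0.9447) = 0.3888 m

z₀ ≈ 0.389 m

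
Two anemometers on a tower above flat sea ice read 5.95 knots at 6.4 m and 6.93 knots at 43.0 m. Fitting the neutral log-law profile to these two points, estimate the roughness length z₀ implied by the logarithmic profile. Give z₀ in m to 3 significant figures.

Log law: V(z) ∝ ln(z/z₀). With r = V₁/V₂ = 5.95/6.93 = 0.85859,
r · ln(z₂/z₀) = ln(z₁/z₀) ⇒ ln z₀ = (ln z₁ − r·ln z₂)/(1 − r)
ln z₀ = (1.85630 − 0.85859×3.76120) / 0.14141 = -9.7092
z₀ = exp(-9.7092) = 0.00006072 m

z₀ ≈ 0.0000607 m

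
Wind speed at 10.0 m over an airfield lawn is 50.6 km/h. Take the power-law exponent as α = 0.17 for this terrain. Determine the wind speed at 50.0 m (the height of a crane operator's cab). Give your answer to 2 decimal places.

Power-law profile: V₂ = V₁ · (z₂/z₁)^α
V₂ = 50.6 × (50.0/10.0)^0.17 = 50.6 × (5.0000)^0.17
    = 50.6 × 1.3147 = 66.5236 km/h

66.52 km/h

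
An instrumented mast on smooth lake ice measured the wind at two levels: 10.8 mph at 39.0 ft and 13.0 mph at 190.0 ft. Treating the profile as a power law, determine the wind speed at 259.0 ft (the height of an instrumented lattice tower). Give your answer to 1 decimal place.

First find α: α = ln(V₂/V₁)/ln(z₂/z₁) = ln(13.0/10.8)/ln(190.0/39.0) = 0.18540/1.58346 = 0.1171
Extrapolate from 190.0 ft to 259.0 ft: V₃ = 13.0 × (259.0/190.0)^0.1171 = 13.0 × 1.0369 = 13.4802 mph

13.5 mph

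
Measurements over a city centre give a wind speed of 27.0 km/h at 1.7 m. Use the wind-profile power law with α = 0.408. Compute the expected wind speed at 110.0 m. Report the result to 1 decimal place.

148.0 km/h

Power-law profile: V₂ = V₁ · (z₂/z₁)^α
V₂ = 27.0 × (110.0/1.7)^0.408 = 27.0 × (64.7059)^0.408
    = 27.0 × 5.4811 = 147.9888 km/h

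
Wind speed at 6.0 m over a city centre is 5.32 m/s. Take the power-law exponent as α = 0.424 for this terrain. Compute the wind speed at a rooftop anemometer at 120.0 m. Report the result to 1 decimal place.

18.9 m/s

Power-law profile: V₂ = V₁ · (z₂/z₁)^α
V₂ = 5.32 × (120.0/6.0)^0.424 = 5.32 × (20.0000)^0.424
    = 5.32 × 3.5615 = 18.9473 m/s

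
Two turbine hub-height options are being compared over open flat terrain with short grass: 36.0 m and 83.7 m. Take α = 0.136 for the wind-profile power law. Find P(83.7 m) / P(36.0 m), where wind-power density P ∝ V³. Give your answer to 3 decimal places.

1.411

Speed ratio: V_B/V_A = (z_B/z_A)^α = (83.7/36.0)^0.136 = (2.3250)^0.136 = 1.12159
Power-density ratio: P_B/P_A = (V_B/V_A)³ = (1.12159)³ = 1.41091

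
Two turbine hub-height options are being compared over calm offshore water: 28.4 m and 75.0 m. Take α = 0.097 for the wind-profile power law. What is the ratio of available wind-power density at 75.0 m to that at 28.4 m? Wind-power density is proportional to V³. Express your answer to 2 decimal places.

Speed ratio: V_B/V_A = (z_B/z_A)^α = (75.0/28.4)^0.097 = (2.6408)^0.097 = 1.09878
Power-density ratio: P_B/P_A = (V_B/V_A)³ = (1.09878)³ = 1.32656

1.33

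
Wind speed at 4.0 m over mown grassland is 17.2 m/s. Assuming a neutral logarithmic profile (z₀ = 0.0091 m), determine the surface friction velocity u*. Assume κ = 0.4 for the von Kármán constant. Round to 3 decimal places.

u* ≈ 1.131 m/s

Log law: V(z) = (u*/κ) · ln(z/z₀) ⇒ u* = κ · V / ln(z/z₀)
u* = 0.4 × 17.2 / ln(4.0/0.0091) = 0.4 × 17.2 / 6.0858
   = 6.8800 / 6.0858 = 1.1305 m/s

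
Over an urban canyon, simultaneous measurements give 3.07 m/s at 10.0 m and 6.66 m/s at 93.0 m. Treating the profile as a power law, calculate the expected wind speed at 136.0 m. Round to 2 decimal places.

7.60 m/s

First find α: α = ln(V₂/V₁)/ln(z₂/z₁) = ln(6.66/3.07)/ln(93.0/10.0) = 0.77444/2.23001 = 0.3473
Extrapolate from 93.0 m to 136.0 m: V₃ = 6.66 × (136.0/93.0)^0.3473 = 6.66 × 1.1411 = 7.5997 m/s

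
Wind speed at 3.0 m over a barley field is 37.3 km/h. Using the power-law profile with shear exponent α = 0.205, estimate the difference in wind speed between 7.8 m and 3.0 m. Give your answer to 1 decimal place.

8.1 km/h

Power law: V₂ = V₁ · (z₂/z₁)^α = 37.3 × (2.6000)^0.205 = 45.3710 km/h
ΔV = 45.3710 − 37.3 = 8.0710 km/h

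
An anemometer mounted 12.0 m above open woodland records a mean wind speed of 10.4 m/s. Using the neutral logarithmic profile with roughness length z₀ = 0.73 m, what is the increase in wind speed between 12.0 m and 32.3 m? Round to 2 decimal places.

Log law: V₂ = V₁ · ln(z₂/z₀)/ln(z₁/z₀) = 10.4 × 3.7898/2.7996 = 14.0782 m/s
ΔV = 14.0782 − 10.4 = 3.6782 m/s

3.68 m/s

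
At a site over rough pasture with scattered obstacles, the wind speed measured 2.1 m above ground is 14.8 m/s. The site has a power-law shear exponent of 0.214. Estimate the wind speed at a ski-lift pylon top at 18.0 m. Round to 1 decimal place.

23.4 m/s

Power-law profile: V₂ = V₁ · (z₂/z₁)^α
V₂ = 14.8 × (18.0/2.1)^0.214 = 14.8 × (8.5714)^0.214
    = 14.8 × 1.5837 = 23.4388 m/s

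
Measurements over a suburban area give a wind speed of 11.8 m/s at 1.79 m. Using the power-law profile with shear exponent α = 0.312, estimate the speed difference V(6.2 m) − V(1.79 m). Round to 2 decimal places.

Power law: V₂ = V₁ · (z₂/z₁)^α = 11.8 × (3.4637)^0.312 = 17.3867 m/s
ΔV = 17.3867 − 11.8 = 5.5867 m/s

5.59 m/s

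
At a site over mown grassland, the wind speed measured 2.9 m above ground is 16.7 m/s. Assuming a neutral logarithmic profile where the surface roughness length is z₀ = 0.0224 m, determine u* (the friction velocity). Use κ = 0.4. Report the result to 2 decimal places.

Log law: V(z) = (u*/κ) · ln(z/z₀) ⇒ u* = κ · V / ln(z/z₀)
u* = 0.4 × 16.7 / ln(2.9/0.0224) = 0.4 × 16.7 / 4.8634
   = 6.6800 / 4.8634 = 1.3735 m/s

u* ≈ 1.37 m/s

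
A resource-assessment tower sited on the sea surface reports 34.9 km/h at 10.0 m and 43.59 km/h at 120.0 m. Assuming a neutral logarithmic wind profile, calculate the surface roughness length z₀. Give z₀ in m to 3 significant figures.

z₀ ≈ 0.000463 m

Log law: V(z) ∝ ln(z/z₀). With r = V₁/V₂ = 34.9/43.59 = 0.80064,
r · ln(z₂/z₀) = ln(z₁/z₀) ⇒ ln z₀ = (ln z₁ − r·ln z₂)/(1 − r)
ln z₀ = (2.30259 − 0.80064×4.78749) / 0.19936 = -7.6771
z₀ = exp(-7.6771) = 0.0004633 m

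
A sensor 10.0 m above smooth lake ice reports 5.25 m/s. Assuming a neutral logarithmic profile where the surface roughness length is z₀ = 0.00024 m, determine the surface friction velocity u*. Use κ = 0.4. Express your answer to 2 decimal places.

u* ≈ 0.20 m/s

Log law: V(z) = (u*/κ) · ln(z/z₀) ⇒ u* = κ · V / ln(z/z₀)
u* = 0.4 × 5.25 / ln(10.0/0.00024) = 0.4 × 5.25 / 10.6375
   = 2.1000 / 10.6375 = 0.1974 m/s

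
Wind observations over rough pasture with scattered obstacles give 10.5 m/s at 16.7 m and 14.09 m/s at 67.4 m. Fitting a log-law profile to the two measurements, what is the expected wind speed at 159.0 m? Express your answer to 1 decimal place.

Log law: V ∝ ln(z/z₀). From the pair, with r = V₁/V₂ = 0.74521,
ln z₀ = (ln z₁ − r·ln z₂)/(1 − r) = (2.8154 − 0.74521×4.2106)/0.25479 = -1.2654 → z₀ = 0.2821 m
V₃ = V₁ · ln(z₃/z₀)/ln(z₁/z₀) = 10.5 × 6.3343/4.0808 = 16.2983 m/s

16.3 m/s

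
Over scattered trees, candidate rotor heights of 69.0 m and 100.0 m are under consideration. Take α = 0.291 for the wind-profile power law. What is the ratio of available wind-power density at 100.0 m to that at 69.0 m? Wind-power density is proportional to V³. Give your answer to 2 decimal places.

Speed ratio: V_B/V_A = (z_B/z_A)^α = (100.0/69.0)^0.291 = (1.4493)^0.291 = 1.11402
Power-density ratio: P_B/P_A = (V_B/V_A)³ = (1.11402)³ = 1.38256

1.38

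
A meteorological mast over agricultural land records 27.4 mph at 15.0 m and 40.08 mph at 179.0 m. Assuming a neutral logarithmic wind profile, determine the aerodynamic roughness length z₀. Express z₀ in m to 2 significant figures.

z₀ ≈ 0.071 m

Log law: V(z) ∝ ln(z/z₀). With r = V₁/V₂ = 27.4/40.08 = 0.68363,
r · ln(z₂/z₀) = ln(z₁/z₀) ⇒ ln z₀ = (ln z₁ − r·ln z₂)/(1 − r)
ln z₀ = (2.70805 − 0.68363×5.18739) / 0.31637 = -2.6495
z₀ = exp(-2.6495) = 0.07069 m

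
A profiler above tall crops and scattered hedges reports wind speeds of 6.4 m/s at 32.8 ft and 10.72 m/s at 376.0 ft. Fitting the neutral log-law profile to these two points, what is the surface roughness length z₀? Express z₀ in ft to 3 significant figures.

z₀ ≈ 0.884 ft

Log law: V(z) ∝ ln(z/z₀). With r = V₁/V₂ = 6.4/10.72 = 0.59701,
r · ln(z₂/z₀) = ln(z₁/z₀) ⇒ ln z₀ = (ln z₁ − r·ln z₂)/(1 − r)
ln z₀ = (3.49043 − 0.59701×5.92959) / 0.40299 = -0.1231
z₀ = exp(-0.1231) = 0.8841 ft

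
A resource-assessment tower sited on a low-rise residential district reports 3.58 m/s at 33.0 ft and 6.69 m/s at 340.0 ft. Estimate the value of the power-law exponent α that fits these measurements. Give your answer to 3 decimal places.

Power law: V₂/V₁ = (z₂/z₁)^α ⇒ α = ln(V₂/V₁) / ln(z₂/z₁)
α = ln(6.69/3.58) / ln(340.0/33.0) = ln(1.8687) / ln(10.3030)
  = 0.62525 / 2.33244 = 0.26807

α ≈ 0.268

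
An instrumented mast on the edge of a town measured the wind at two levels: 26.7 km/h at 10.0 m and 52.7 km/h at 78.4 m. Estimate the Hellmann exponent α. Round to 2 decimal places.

Power law: V₂/V₁ = (z₂/z₁)^α ⇒ α = ln(V₂/V₁) / ln(z₂/z₁)
α = ln(52.7/26.7) / ln(78.4/10.0) = ln(1.9738) / ln(7.8400)
  = 0.67995 / 2.05924 = 0.33020

α ≈ 0.33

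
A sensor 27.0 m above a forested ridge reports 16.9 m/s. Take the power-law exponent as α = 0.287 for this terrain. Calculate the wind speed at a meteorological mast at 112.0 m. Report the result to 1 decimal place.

Power-law profile: V₂ = V₁ · (z₂/z₁)^α
V₂ = 16.9 × (112.0/27.0)^0.287 = 16.9 × (4.1481)^0.287
    = 16.9 × 1.5043 = 25.4221 m/s

25.4 m/s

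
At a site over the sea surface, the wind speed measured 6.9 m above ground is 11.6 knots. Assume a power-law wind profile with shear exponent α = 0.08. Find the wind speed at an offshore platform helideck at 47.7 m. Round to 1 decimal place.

Power-law profile: V₂ = V₁ · (z₂/z₁)^α
V₂ = 11.6 × (47.7/6.9)^0.08 = 11.6 × (6.9130)^0.08
    = 11.6 × 1.1673 = 13.5404 knots

13.5 knots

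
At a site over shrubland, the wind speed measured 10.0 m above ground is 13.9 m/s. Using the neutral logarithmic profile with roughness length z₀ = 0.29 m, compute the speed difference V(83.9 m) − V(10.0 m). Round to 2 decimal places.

Log law: V₂ = V₁ · ln(z₂/z₀)/ln(z₁/z₀) = 13.9 × 5.6675/3.5405 = 22.2509 m/s
ΔV = 22.2509 − 13.9 = 8.3509 m/s

8.35 m/s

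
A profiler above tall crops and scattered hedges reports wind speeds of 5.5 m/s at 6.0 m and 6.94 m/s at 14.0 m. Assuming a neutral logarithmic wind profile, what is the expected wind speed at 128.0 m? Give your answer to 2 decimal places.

10.70 m/s

Log law: V ∝ ln(z/z₀). From the pair, with r = V₁/V₂ = 0.79251,
ln z₀ = (ln z₁ − r·ln z₂)/(1 − r) = (1.7918 − 0.79251×2.6391)/0.20749 = -1.4444 → z₀ = 0.2359 m
V₃ = V₁ · ln(z₃/z₀)/ln(z₁/z₀) = 5.5 × 6.2965/3.2362 = 10.7010 m/s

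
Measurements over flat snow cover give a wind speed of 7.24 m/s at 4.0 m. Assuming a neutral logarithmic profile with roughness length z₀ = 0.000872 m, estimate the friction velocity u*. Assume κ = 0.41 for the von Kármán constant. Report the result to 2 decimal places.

Log law: V(z) = (u*/κ) · ln(z/z₀) ⇒ u* = κ · V / ln(z/z₀)
u* = 0.41 × 7.24 / ln(4.0/0.000872) = 0.41 × 7.24 / 8.4310
   = 2.9684 / 8.4310 = 0.3521 m/s

u* ≈ 0.35 m/s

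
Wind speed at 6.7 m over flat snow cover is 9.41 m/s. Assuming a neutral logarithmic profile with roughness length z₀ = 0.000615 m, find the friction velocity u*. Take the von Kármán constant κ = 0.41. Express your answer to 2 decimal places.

Log law: V(z) = (u*/κ) · ln(z/z₀) ⇒ u* = κ · V / ln(z/z₀)
u* = 0.41 × 9.41 / ln(6.7/0.000615) = 0.41 × 9.41 / 9.2960
   = 3.8581 / 9.2960 = 0.4150 m/s

u* ≈ 0.42 m/s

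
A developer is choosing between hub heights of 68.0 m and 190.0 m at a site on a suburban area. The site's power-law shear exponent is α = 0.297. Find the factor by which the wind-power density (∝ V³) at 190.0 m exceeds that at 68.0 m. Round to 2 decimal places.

Speed ratio: V_B/V_A = (z_B/z_A)^α = (190.0/68.0)^0.297 = (2.7941)^0.297 = 1.35686
Power-density ratio: P_B/P_A = (V_B/V_A)³ = (1.35686)³ = 2.49807

2.50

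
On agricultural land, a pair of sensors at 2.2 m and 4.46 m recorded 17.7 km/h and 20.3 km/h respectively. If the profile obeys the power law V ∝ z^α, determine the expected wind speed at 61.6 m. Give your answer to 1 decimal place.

33.8 km/h

First find α: α = ln(V₂/V₁)/ln(z₂/z₁) = ln(20.3/17.7)/ln(4.46/2.2) = 0.13706/0.70669 = 0.1939
Extrapolate from 4.46 m to 61.6 m: V₃ = 20.3 × (61.6/4.46)^0.1939 = 20.3 × 1.6639 = 33.7782 km/h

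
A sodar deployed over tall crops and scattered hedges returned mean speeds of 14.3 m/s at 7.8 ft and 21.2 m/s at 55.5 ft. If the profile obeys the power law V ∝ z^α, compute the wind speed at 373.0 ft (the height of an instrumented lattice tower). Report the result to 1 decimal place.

First find α: α = ln(V₂/V₁)/ln(z₂/z₁) = ln(21.2/14.3)/ln(55.5/7.8) = 0.39374/1.96226 = 0.2007
Extrapolate from 55.5 ft to 373.0 ft: V₃ = 21.2 × (373.0/55.5)^0.2007 = 21.2 × 1.4656 = 31.0715 m/s

31.1 m/s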